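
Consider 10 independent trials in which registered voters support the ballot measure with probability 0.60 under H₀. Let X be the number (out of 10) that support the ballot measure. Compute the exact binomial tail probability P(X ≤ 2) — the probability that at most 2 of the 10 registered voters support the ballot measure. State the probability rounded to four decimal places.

X is binomial with n = 10 and p = 0.60.
P(X ≤ 2) = C(10,0)·0.60^0·0.40^10 + C(10,1)·0.60^1·0.40^9 + C(10,2)·0.60^2·0.40^8.
= 0.000105 + 0.001573 + 0.010617 = 0.0123.

P = 0.0123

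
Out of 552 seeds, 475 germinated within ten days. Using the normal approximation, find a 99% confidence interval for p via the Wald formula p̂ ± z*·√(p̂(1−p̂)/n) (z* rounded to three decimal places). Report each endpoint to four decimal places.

The sample proportion is 475/552 = 0.86051.
Standard error of p̂: √(0.120035/552) = √0.000217454 = 0.014746.
For 99% confidence, z* = 2.576.
Margin of error: 2.576 × 0.014746 = 0.03799.
CI: 0.86051 ± 0.03799 = (0.8225, 0.8985).

(0.8225, 0.8985)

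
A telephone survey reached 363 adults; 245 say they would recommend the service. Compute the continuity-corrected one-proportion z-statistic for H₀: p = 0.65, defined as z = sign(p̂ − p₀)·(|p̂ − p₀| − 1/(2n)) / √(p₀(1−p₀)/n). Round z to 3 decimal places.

z = 0.941

p̂ = 245/363 = 0.67493. p̂ − p₀ = 0.024931.
1/(2n) = 0.001377.
Corrected numerator: |0.024931| − 0.001377 = 0.023554.
SE₀ = √(0.65·0.35/363) = 0.025034.
z = (+)0.023554/0.025034 = 0.941.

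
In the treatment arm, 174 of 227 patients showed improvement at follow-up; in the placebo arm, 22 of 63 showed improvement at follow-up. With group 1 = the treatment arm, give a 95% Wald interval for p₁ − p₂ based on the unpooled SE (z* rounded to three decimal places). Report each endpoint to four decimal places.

p̂₁ = 0.76652, p̂₂ = 0.34921, so the observed difference is 0.41731.
SE = √(0.000788402 + 0.003607322) = √0.004395724 = 0.066300.
z* = 1.960 at the 95% level. Margin of error = 0.12995.
Interval: 0.41731 ± 0.12995 → (0.2874, 0.5473).

(0.2874, 0.5473)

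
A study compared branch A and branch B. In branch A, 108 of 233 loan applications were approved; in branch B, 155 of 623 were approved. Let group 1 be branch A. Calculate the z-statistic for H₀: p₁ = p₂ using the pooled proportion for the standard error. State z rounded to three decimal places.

p̂₁ = 108/233 = 0.46352, p̂₂ = 155/623 = 0.24880.
Pooled p̂ = (108+155)/(233+623) = 263/856 = 0.30724.
Pooled SE = √[0.2128447·0.00589698] ≈ 0.035428.
z = (p̂₁ − p̂₂)/SE = (0.46352 − 0.24880)/0.035428 = 0.21472/0.035428 = 6.061.

z = 6.061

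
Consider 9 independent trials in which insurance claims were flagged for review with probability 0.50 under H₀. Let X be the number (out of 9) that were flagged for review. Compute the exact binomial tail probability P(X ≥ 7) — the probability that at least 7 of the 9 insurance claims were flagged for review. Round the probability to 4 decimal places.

X is binomial with n = 9 and p = 0.50.
P(X ≥ 7) = C(9,7)·0.50^7·0.50^2 + C(9,8)·0.50^8·0.50^1 + C(9,9)·0.50^9·0.50^0.
= 0.070312 + 0.017578 + 0.001953 = 0.0898.

P = 0.0898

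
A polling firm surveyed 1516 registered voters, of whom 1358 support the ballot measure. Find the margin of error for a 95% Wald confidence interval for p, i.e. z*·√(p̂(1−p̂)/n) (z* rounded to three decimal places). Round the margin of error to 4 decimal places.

The sample proportion is 1358/1516 = 0.89578.
SE(p̂) = √(0.89578·0.10422/1516) = 0.007847.
z* = 1.960 at the 95% level.
ME = 1.960·0.007847 = 0.0154.

ME = 0.0154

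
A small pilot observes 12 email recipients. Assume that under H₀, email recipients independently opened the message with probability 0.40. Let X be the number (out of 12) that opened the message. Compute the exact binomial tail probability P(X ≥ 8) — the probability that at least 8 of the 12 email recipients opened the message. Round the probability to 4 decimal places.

P = 0.0573

X is binomial with n = 12 and p = 0.40.
P(X ≥ 8) = Σ_{j=8}^{12} C(12,j)·0.40^j·0.60^{12−j}.
= 0.042043 + 0.012457 + 0.002491 + 0.000302 + 0.000017 = 0.0573.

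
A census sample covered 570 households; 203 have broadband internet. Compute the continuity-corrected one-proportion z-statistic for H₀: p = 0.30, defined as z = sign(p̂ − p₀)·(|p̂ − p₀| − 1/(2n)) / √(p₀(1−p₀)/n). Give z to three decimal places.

z = 2.879

With x = 203 successes in n = 570, p̂ = 0.35614. p̂ − p₀ = 0.056140.
1/(2n) = 0.000877.
Corrected numerator: |0.056140| − 0.000877 = 0.055263.
SE₀ = √(0.30·0.70/570) = 0.019194.
z = +0.055263/0.019194 = 2.879.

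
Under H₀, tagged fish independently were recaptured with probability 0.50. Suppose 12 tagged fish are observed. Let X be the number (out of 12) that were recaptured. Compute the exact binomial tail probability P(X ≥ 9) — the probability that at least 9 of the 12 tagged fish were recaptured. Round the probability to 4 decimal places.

P = 0.0730

X is binomial with n = 12 and p = 0.50.
P(X ≥ 9) = C(12,9)·0.50^9·0.50^3 + C(12,10)·0.50^10·0.50^2 + C(12,11)·0.50^11·0.50^1 + C(12,12)·0.50^12·0.50^0.
= 0.053711 + 0.016113 + 0.002930 + 0.000244 = 0.0730.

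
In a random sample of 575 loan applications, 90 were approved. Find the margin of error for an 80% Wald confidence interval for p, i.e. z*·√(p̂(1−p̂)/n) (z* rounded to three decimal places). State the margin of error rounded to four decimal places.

ME = 0.0194

With x = 90 successes in n = 575, p̂ = 0.15652.
Standard error of p̂: √(0.132023/575) = √0.000229605 = 0.015153.
z* = 1.282 at the 80% level.
Margin of error = z*·SE = 1.282 × 0.015153 = 0.0194.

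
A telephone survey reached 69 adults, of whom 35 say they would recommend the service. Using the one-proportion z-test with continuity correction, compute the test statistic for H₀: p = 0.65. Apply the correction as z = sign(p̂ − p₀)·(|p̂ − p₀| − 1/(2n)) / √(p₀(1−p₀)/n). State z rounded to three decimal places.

p̂ = 35/69 = 0.50725. p̂ − p₀ = -0.142754.
1/(2n) = 0.007246.
Corrected numerator: |-0.142754| − 0.007246 = 0.135508.
Under H₀, SE = √(p₀(1−p₀)/n) = √(0.65·0.35/69) = √0.003297101 = 0.057420.
z = −0.135508/0.057420 = -2.360.

z = -2.360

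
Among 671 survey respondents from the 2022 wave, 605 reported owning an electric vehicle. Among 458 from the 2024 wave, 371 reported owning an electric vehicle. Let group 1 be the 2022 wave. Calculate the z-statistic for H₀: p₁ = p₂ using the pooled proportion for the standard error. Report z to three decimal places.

z = 4.415

p̂₁ = 605/671 = 0.90164, p̂₂ = 371/458 = 0.81004.
Pooling: p̂ = 976/1129 = 0.86448.
SE = √[p̂(1−p̂)(1/n₁+1/n₂)] = √[0.86448·0.13552·(1/671+1/458)] ≈ 0.020746.
z = (p̂₁ − p̂₂)/SE = (0.90164 − 0.81004)/0.020746 = 0.09160/0.020746 = 4.415.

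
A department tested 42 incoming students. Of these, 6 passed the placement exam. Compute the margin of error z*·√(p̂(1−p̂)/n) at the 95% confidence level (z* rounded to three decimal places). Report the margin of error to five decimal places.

ME = 0.10583

p̂ = 6/42 = 0.14286.
Standard error of p̂: √(0.122449/42) = √0.002915452 = 0.053995.
For 95% confidence, z* = 1.960.
ME = 1.960·0.053995 = 0.10583.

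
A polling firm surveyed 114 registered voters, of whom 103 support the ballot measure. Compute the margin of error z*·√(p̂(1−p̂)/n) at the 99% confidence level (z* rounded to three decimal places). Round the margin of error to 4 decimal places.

ME = 0.0712

The sample proportion is 103/114 = 0.90351.
Standard error of p̂: √(0.087181/114) = √0.000764743 = 0.027654.
For 99% confidence, z* = 2.576.
ME = 2.576·0.027654 = 0.0712.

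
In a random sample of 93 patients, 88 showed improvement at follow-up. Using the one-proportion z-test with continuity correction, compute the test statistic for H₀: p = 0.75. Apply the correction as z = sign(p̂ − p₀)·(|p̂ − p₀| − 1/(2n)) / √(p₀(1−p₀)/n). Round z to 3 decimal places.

z = 4.251

p̂ = 88/93 = 0.94624. p̂ − p₀ = 0.196237.
Continuity correction 1/(2n) = 1/186 = 0.005376.
Corrected numerator: |0.196237| − 0.005376 = 0.190861.
Null standard error: √(0.75·0.25/93) = √0.002016129 = 0.044901.
z = (+)0.190861/0.044901 = 4.251.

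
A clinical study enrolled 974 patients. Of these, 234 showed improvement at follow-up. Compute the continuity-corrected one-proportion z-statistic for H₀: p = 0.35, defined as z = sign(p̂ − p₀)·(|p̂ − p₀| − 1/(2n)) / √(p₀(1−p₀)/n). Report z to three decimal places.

Sample proportion p̂ = 234/974 = 0.24025. p̂ − p₀ = -0.109754.
Continuity correction 1/(2n) = 1/1948 = 0.000513.
Corrected numerator: |-0.109754| − 0.000513 = 0.109241.
Under H₀, SE = √(p₀(1−p₀)/n) = √(0.35·0.65/974) = √0.000233573 = 0.015283.
z = −0.109241/0.015283 = -7.148.

z = -7.148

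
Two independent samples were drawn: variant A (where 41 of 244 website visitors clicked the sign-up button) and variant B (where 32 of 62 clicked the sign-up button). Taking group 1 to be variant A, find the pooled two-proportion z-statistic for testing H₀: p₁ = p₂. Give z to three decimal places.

z = -5.743

p̂₁ = 41/244 = 0.16803, p̂₂ = 32/62 = 0.51613.
Pooled p̂ = (41+32)/(244+62) = 73/306 = 0.23856.
SE = √[p̂(1−p̂)(1/n₁+1/n₂)] = √[0.23856·0.76144·(1/244+1/62)] ≈ 0.060616.
z = (p̂₁ − p̂₂)/SE = (0.16803 − 0.51613)/0.060616 = -0.34810/0.060616 = -5.743.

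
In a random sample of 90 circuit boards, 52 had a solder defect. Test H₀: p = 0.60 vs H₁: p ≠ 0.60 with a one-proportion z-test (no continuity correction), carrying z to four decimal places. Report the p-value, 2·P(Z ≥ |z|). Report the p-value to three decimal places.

p-value = 0.667

Sample proportion p̂ = 52/90 = 0.57778.
Null standard error: √(0.60·0.40/90) = √0.002666667 = 0.051640.
Test statistic (full precision, shown to 4 dp): z = (52/90 − 0.60)/SE₀ ≈ -0.4303.
p-value = 2·P(Z ≥ |z|) with z = -0.4303 → 0.667.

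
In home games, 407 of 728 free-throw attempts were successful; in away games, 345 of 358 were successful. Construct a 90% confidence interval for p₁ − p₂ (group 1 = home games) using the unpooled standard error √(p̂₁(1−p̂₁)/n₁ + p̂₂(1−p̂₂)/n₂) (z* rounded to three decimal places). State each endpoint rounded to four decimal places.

p̂₁ = 0.55907, p̂₂ = 0.96369, so the observed difference is -0.40462.
SE = √(0.000338614 + 0.000097749) = √0.000436363 = 0.020889.
The 90% critical value is z* = 1.645. Margin = 1.645·0.020889 = 0.03436.
Interval: -0.40462 ± 0.03436 → (-0.4390, -0.3703).

(-0.4390, -0.3703)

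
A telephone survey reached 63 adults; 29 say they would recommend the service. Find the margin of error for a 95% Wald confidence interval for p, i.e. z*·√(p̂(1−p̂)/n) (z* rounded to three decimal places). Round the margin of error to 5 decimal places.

p̂ = 29/63 = 0.46032.
SE = √(p̂(1−p̂)/n) = √(0.248425/63) = 0.062795.
The 95% critical value is z* = 1.960.
Margin of error = z*·SE = 1.960 × 0.062795 = 0.12308.

ME = 0.12308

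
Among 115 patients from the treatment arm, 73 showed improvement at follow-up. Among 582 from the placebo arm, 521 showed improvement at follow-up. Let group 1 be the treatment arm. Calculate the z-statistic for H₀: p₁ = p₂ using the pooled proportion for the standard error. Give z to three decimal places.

p̂₁ = 73/115 = 0.63478, p̂₂ = 521/582 = 0.89519.
Pooled p̂ = (73+521)/(115+582) = 594/697 = 0.85222.
SE = √[p̂(1−p̂)(1/n₁+1/n₂)] = √[0.85222·0.14778·(1/115+1/582)] ≈ 0.036215.
z = -0.26041/0.036215 = -7.191.

z = -7.191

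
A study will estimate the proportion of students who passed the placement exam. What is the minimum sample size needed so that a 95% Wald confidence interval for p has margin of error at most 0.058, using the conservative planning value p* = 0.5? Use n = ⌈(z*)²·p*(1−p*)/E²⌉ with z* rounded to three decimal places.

n = 286

z* = 1.960 at the 95% level.
p*(1−p*) = 0.50·0.50 = 0.2500.
Required n before rounding: 3.841600 × 0.2500 / 0.058² = 285.493.
⌈285.493⌉ = 286.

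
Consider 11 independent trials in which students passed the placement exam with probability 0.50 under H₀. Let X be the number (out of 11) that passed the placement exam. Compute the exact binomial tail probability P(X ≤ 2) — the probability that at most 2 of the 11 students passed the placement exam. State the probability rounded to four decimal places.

X ~ Binomial(n=11, p=0.50).
P(X ≤ 2) = C(11,0)·0.50^0·0.50^11 + C(11,1)·0.50^1·0.50^10 + C(11,2)·0.50^2·0.50^9.
= 0.000488 + 0.005371 + 0.026855 = 0.0327.

P = 0.0327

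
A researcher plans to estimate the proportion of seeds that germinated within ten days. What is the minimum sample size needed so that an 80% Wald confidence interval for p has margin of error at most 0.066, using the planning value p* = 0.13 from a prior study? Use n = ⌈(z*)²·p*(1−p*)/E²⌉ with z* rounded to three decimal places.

z* = 1.282 at the 80% level.
p*(1−p*) = 0.13·0.87 = 0.1131.
(z*)²·p*(1−p*)/E² = 1.643524·0.1131/0.004356 = 42.673.
Rounding up, n = 43.

n = 43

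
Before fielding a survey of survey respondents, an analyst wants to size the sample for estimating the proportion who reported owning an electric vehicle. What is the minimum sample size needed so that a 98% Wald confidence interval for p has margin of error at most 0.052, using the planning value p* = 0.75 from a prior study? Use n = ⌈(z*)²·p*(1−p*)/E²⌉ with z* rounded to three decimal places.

The 98% critical value is z* = 2.326.
p*(1−p*) = 0.1875.
Required n before rounding: 5.410276 × 0.1875 / 0.052² = 375.158.
⌈375.158⌉ = 376.

n = 376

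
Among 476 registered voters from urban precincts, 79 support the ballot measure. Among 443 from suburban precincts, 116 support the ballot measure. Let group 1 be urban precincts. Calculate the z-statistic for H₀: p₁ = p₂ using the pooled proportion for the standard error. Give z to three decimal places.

z = -3.552

Sample proportions: p̂₁ = 79/476 = 0.16597 and p̂₂ = 116/443 = 0.26185.
Pooling: p̂ = 195/919 = 0.21219.
SE = √[p̂(1−p̂)(1/n₁+1/n₂)] = √[0.21219·0.78781·(1/476+1/443)] ≈ 0.026991.
z = (p̂₁ − p̂₂)/SE = (0.16597 − 0.26185)/0.026991 = -0.09588/0.026991 = -3.552.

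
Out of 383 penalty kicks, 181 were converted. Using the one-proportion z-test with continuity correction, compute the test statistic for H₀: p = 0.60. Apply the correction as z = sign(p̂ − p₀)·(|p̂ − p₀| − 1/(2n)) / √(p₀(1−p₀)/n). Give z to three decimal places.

z = -5.038

The sample proportion is 181/383 = 0.47258. p̂ − p₀ = -0.127415.
1/(2n) = 0.001305.
Corrected numerator: |-0.127415| − 0.001305 = 0.126110.
Under H₀, SE = √(p₀(1−p₀)/n) = √(0.60·0.40/383) = √0.000626632 = 0.025033.
z = −0.126110/0.025033 = -5.038.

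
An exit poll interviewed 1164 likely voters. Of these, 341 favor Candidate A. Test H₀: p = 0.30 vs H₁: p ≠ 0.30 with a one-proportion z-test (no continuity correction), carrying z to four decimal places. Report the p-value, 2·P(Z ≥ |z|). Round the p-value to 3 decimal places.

p-value = 0.600

The sample proportion is 341/1164 = 0.29296.
Under H₀, SE = √(p₀(1−p₀)/n) = √(0.30·0.70/1164) = √0.000180412 = 0.013432.
z = (p̂ − p₀)/SE = (341/1164 − 0.30)/0.013432 ≈ -0.5245.
From the standard normal, 2·P(Z ≥ |z|) = 0.600.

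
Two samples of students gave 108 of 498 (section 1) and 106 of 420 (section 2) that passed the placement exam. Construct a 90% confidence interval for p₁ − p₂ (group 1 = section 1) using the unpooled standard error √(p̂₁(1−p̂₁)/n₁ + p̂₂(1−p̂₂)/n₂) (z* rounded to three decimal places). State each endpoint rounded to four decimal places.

(-0.0818, 0.0107)

p̂₁ = 0.21687, p̂₂ = 0.25238, so the observed difference is -0.03551.
SE = √(0.000341036 + 0.000449250) = √0.000790286 = 0.028112.
z* = 1.645 at the 90% level. Margin = 1.645·0.028112 = 0.04624.
Interval: -0.03551 ± 0.04624 → (-0.0818, 0.0107).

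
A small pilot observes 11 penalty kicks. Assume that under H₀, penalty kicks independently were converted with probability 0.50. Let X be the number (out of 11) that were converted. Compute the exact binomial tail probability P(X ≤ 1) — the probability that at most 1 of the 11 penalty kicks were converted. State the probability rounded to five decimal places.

P = 0.00586

X is binomial with n = 11 and p = 0.50.
P(X ≤ 1) = C(11,0)·0.50^0·0.50^11 + C(11,1)·0.50^1·0.50^10.
= 0.000488 + 0.005371 = 0.00586.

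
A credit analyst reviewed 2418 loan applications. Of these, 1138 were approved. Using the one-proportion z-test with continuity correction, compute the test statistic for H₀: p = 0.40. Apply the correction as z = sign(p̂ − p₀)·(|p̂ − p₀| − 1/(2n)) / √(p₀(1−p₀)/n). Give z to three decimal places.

z = 7.069

The sample proportion is 1138/2418 = 0.47064. p̂ − p₀ = 0.070637.
1/(2n) = 0.000207.
Corrected numerator: |0.070637| − 0.000207 = 0.070430.
SE₀ = √(0.40·0.60/2418) = 0.009963.
z = (+)0.070430/0.009963 = 7.069.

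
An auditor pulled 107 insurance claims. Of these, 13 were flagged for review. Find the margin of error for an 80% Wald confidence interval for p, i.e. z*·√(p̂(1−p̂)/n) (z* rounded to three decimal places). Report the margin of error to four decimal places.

Sample proportion p̂ = 13/107 = 0.12150.
SE = √(p̂(1−p̂)/n) = √(0.106734/107) = 0.031583.
z* = 1.282 at the 80% level.
So ME = 0.0405.

ME = 0.0405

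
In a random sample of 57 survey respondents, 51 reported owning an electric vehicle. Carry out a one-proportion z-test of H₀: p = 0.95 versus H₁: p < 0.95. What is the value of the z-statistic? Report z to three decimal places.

Sample proportion p̂ = 51/57 = 0.89474.
SE₀ = √(0.95·0.05/57) = 0.028868.
z = (p̂ − p₀)/SE = (0.89474 − 0.95)/0.028868 = -1.914.

z = -1.914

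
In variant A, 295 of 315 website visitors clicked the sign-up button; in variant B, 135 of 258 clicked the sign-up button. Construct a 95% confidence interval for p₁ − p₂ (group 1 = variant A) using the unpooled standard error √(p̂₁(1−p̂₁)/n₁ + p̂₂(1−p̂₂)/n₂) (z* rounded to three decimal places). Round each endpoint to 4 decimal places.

p̂₁ = 295/315 = 0.93651, p̂₂ = 135/258 = 0.52326; p̂₁ − p̂₂ = 0.41325.
Unpooled SE = √(p̂₁(1−p̂₁)/n₁ + p̂₂(1−p̂₂)/n₂) = √(0.000188765 + 0.000966896) = 0.033995.
For 95% confidence, z* = 1.960. Margin = 1.960·0.033995 = 0.06663.
CI: 0.41325 ± 0.06663 = (0.3466, 0.4799).

(0.3466, 0.4799)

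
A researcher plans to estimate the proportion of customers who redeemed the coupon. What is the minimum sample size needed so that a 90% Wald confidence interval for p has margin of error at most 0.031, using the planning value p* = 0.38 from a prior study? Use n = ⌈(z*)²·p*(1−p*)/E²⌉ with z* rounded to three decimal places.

n = 664

The 90% critical value is z* = 1.645.
p*(1−p*) = 0.2356.
Required n before rounding: 2.706025 × 0.2356 / 0.031² = 663.413.
⌈663.413⌉ = 664.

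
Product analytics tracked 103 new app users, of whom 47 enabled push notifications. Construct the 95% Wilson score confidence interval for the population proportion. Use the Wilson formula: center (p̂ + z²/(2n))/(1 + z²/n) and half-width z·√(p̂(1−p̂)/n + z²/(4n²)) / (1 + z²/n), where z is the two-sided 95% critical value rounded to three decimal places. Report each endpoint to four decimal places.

Here p̂ = 47/103 = 0.45631 and z = 1.960 (z² = 3.841600).
1 + z²/n = 1.037297.
Center = (0.45631 + 0.018649)/1.037297 = 0.45788.
Radicand: p̂(1−p̂)/n + z²/(4n²) = 0.002408653 + 0.000090527 = 0.002499180.
Half-width = 1.960·√0.002499180/1.037297 = 0.09446.
So the interval runs from 0.3634 to 0.5523.

(0.3634, 0.5523)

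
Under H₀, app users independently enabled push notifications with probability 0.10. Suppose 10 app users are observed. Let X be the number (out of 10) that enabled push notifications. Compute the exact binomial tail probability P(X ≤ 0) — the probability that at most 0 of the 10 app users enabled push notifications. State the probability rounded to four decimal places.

X ~ Binomial(n=10, p=0.10).
P(X ≤ 0) = C(10,0)·0.10^0·0.90^10.
= 0.348678 = 0.3487.

P = 0.3487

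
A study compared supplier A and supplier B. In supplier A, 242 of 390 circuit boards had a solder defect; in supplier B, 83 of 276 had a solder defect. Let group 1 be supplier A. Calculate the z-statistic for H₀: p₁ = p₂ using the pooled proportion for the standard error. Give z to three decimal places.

Sample proportions: p̂₁ = 242/390 = 0.62051 and p̂₂ = 83/276 = 0.30072.
Pooling: p̂ = 325/666 = 0.48799.
Pooled SE = √[0.2498557·0.00618729] ≈ 0.039318.
z = (p̂₁ − p̂₂)/SE = (0.62051 − 0.30072)/0.039318 = 0.31979/0.039318 = 8.133.

z = 8.133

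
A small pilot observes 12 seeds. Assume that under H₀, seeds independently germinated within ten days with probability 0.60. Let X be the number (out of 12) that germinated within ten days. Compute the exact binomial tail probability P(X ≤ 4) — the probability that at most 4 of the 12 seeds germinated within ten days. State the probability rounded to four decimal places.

P = 0.0573

X ~ Binomial(n=12, p=0.60).
P(X ≤ 4) = Σ_{j=0}^{4} C(12,j)·0.60^j·0.40^{12−j}.
= 0.000017 + 0.000302 + 0.002491 + 0.012457 + 0.042043 = 0.0573.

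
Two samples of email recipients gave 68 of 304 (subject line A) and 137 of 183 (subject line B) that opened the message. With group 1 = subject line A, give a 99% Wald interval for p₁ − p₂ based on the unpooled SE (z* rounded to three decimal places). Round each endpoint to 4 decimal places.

(-0.6280, -0.4219)

p̂₁ = 0.22368, p̂₂ = 0.74863, so the observed difference is -0.52495.
SE = √(0.000571216 + 0.001028313) = √0.001599529 = 0.039994.
z* = 2.576 at the 99% level. Margin = 2.576·0.039994 = 0.10302.
So the interval runs from -0.6280 to -0.4219.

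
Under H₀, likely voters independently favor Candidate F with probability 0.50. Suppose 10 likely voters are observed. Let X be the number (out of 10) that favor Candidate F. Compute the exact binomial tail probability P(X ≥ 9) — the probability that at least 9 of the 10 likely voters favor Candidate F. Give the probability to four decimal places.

P = 0.0107

X is binomial with n = 10 and p = 0.50.
P(X ≥ 9) = C(10,9)·0.50^9·0.50^1 + C(10,10)·0.50^10·0.50^0.
= 0.009766 + 0.000977 = 0.0107.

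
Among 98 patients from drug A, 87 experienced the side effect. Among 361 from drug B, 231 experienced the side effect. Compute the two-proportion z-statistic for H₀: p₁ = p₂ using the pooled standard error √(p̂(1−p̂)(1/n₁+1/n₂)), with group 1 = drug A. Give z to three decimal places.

p̂₁ = 87/98 = 0.88776, p̂₂ = 231/361 = 0.63989.
Pooled p̂ = (87+231)/(98+361) = 318/459 = 0.69281.
SE = √[p̂(1−p̂)(1/n₁+1/n₂)] = √[0.69281·0.30719·(1/98+1/361)] ≈ 0.052547.
z = 0.24787/0.052547 = 4.717.

z = 4.717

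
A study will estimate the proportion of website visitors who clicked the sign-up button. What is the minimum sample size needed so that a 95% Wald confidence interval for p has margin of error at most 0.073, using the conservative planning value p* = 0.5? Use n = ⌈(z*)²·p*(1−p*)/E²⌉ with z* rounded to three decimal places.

z* = 1.960 at the 95% level.
p*(1−p*) = 0.2500.
Required n before rounding: 3.841600 × 0.2500 / 0.073² = 180.221.
Rounding up, n = 181.

n = 181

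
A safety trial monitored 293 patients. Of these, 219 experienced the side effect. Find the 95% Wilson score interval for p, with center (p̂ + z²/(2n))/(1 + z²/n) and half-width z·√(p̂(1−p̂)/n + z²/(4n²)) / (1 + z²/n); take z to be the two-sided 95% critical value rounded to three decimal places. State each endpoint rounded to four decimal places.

(0.6947, 0.7938)

p̂ = 219/293 = 0.74744; z = 1.960, so z² = 3.841600.
Denominator 1 + z²/n = 1 + 3.841600/293 = 1.013111.
Adjusted center: (0.74744 + z²/(2n))/1.013111 = 0.74424.
Radicand: p̂(1−p̂)/n + z²/(4n²) = 0.000644278 + 0.000011187 = 0.000655465.
Half-width = 1.960·√0.000655465/1.013111 = 0.04953.
CI: 0.74424 ± 0.04953 = (0.6947, 0.7938).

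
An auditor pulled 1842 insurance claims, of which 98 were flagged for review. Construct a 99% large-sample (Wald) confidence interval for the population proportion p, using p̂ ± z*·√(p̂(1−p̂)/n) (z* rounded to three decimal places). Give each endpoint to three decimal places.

Sample proportion p̂ = 98/1842 = 0.05320.
SE(p̂) = √(0.05320·0.94680/1842) = 0.005229.
For 99% confidence, z* = 2.576.
Margin of error: 2.576 × 0.005229 = 0.01347.
CI: 0.05320 ± 0.01347 = (0.040, 0.067).

(0.040, 0.067)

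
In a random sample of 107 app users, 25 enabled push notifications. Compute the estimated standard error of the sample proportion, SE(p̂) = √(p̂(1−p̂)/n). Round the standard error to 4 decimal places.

With x = 25 successes in n = 107, p̂ = 0.23364.
p̂(1−p̂) = 0.179052.
SE = √(0.179052/107) = 0.0409.

SE = 0.0409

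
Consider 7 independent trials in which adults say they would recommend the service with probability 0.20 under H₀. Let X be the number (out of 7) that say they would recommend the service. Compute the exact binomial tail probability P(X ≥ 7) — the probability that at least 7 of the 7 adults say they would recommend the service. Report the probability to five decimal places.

X ~ Binomial(n=7, p=0.20).
P(X ≥ 7) = C(7,7)·0.20^7·0.80^0.
= 0.000013 = 0.00001.

P = 0.00001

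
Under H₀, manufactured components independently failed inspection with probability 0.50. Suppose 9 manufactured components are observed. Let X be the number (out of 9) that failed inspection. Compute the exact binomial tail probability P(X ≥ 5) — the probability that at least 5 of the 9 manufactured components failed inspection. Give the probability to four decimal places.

P = 0.5000

X ~ Binomial(n=9, p=0.50).
P(X ≥ 5) = Σ_{j=5}^{9} C(9,j)·0.50^j·0.50^{9−j}.
= 0.246094 + 0.164062 + 0.070312 + 0.017578 + 0.001953 = 0.5000.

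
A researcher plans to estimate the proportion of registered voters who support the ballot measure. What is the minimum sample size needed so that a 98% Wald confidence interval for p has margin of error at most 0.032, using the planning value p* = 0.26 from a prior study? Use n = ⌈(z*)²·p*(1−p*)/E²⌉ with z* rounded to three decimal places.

z* = 2.326 at the 98% level.
p*(1−p*) = 0.26·0.74 = 0.1924.
(z*)²·p*(1−p*)/E² = 5.410276·0.1924/0.001024 = 1016.540.
⌈1016.540⌉ = 1017.

n = 1017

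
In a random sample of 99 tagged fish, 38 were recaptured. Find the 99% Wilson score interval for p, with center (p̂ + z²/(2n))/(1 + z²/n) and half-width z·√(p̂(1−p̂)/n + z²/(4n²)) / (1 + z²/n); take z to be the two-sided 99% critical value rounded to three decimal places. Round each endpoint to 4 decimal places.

Here p̂ = 38/99 = 0.38384 and z = 2.576 (z² = 6.635776).
Denominator 1 + z²/n = 1 + 6.635776/99 = 1.067028.
Center = (0.38384 + 0.033514)/1.067028 = 0.39114.
Radicand: p̂(1−p̂)/n + z²/(4n²) = 0.002388954 + 0.000169263 = 0.002558217.
Half-width = 2.576·√0.002558217/1.067028 = 0.12211.
CI: 0.39114 ± 0.12211 = (0.2690, 0.5132).

(0.2690, 0.5132)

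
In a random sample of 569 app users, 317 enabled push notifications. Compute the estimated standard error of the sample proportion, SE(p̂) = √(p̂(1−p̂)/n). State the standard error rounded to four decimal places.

SE = 0.0208

With x = 317 successes in n = 569, p̂ = 0.55712.
p̂(1−p̂) = 0.55712·0.44288 = 0.246737.
Dividing by n and taking the root: √0.000433633 = 0.0208.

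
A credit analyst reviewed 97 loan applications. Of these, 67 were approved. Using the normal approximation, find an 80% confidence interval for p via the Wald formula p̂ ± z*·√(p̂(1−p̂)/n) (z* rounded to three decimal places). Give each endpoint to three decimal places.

(0.631, 0.751)

p̂ = 67/97 = 0.69072.
SE(p̂) = √(0.69072·0.30928/97) = 0.046929.
For 80% confidence, z* = 1.282.
Margin of error: 1.282 × 0.046929 = 0.06016.
So the interval runs from 0.631 to 0.751.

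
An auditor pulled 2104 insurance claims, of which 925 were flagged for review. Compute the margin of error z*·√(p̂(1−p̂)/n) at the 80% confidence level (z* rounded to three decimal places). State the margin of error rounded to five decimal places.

ME = 0.01387

The sample proportion is 925/2104 = 0.43964.
Standard error of p̂: √(0.246357/2104) = √0.000117090 = 0.010821.
z* = 1.282 at the 80% level.
ME = 1.282·0.010821 = 0.01387.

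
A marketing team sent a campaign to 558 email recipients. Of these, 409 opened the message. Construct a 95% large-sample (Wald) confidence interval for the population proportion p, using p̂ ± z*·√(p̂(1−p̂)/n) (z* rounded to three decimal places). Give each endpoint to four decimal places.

(0.6963, 0.7697)

The sample proportion is 409/558 = 0.73297.
Standard error of p̂: √(0.195723/558) = √0.000350758 = 0.018729.
For 95% confidence, z* = 1.960.
Margin = 1.960·0.018729 = 0.03671.
CI: 0.73297 ± 0.03671 = (0.6963, 0.7697).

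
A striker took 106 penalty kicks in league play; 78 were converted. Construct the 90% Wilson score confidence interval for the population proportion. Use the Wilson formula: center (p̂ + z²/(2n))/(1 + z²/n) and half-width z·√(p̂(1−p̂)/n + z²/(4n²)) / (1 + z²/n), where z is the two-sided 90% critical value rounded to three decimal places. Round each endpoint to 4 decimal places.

Here p̂ = 78/106 = 0.73585 and z = 1.645 (z² = 2.706025).
1 + z²/n = 1.025529.
Adjusted center: (0.73585 + z²/(2n))/1.025529 = 0.72998.
Radicand: p̂(1−p̂)/n + z²/(4n²) = 0.001833729 + 0.000060209 = 0.001893938.
Half-width = z·√(radicand)/denom = 1.645·0.043519/1.025529 = 0.06981.
So the interval runs from 0.6602 to 0.7998.

(0.6602, 0.7998)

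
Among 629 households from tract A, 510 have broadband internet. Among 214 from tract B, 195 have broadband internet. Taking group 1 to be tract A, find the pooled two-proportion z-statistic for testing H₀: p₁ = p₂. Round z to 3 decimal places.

Sample proportions: p̂₁ = 510/629 = 0.81081 and p̂₂ = 195/214 = 0.91121.
Pooled p̂ = (510+195)/(629+214) = 705/843 = 0.83630.
Pooled SE = √[0.1369030·0.00626272] ≈ 0.029281.
z = -0.10040/0.029281 = -3.429.

z = -3.429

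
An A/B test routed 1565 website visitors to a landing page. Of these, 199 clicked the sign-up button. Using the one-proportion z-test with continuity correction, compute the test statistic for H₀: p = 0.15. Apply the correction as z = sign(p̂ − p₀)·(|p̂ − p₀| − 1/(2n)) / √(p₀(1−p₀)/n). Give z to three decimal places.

z = -2.495

Sample proportion p̂ = 199/1565 = 0.12716. p̂ − p₀ = -0.022843.
1/(2n) = 0.000319.
Corrected numerator: |-0.022843| − 0.000319 = 0.022524.
Under H₀, SE = √(p₀(1−p₀)/n) = √(0.15·0.85/1565) = √0.000081470 = 0.009026.
z = (−)0.022524/0.009026 = -2.495.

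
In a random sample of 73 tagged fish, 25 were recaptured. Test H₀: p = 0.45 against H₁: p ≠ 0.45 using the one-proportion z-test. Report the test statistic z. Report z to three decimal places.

z = -1.847

The sample proportion is 25/73 = 0.34247.
SE₀ = √(0.45·0.55/73) = 0.058227.
z = (p̂ − p₀)/SE = (0.34247 − 0.45)/0.058227 = -1.847.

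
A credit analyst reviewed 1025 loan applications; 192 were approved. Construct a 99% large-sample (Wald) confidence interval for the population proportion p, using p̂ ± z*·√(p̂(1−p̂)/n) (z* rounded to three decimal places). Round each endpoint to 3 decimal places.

(0.156, 0.219)

Sample proportion p̂ = 192/1025 = 0.18732.
SE = √(p̂(1−p̂)/n) = √(0.152229/1025) = 0.012187.
z* = 2.576 at the 99% level.
Margin of error: 2.576 × 0.012187 = 0.03139.
So the interval runs from 0.156 to 0.219.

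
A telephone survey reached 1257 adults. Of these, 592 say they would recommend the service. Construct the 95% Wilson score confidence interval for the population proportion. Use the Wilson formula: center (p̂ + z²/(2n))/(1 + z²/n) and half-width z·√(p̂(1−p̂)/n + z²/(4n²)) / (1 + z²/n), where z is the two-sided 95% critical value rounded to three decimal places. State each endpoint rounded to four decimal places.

p̂ = 592/1257 = 0.47096; z = 1.960, so z² = 3.841600.
Denominator 1 + z²/n = 1 + 3.841600/1257 = 1.003056.
Center = (0.47096 + 0.001528)/1.003056 = 0.47105.
Radicand: p̂(1−p̂)/n + z²/(4n²) = 0.000198215 + 0.000000608 = 0.000198823.
Half-width = z·√(radicand)/denom = 1.960·0.014100/1.003056 = 0.02755.
Interval: 0.47105 ± 0.02755 → (0.4435, 0.4986).

(0.4435, 0.4986)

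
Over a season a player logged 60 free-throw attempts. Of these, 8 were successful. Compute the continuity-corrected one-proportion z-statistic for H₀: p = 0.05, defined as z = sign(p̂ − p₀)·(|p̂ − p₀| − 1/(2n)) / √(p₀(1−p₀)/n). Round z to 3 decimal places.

z = 2.666

With x = 8 successes in n = 60, p̂ = 0.13333. p̂ − p₀ = 0.083333.
Continuity correction 1/(2n) = 1/120 = 0.008333.
Corrected numerator: |0.083333| − 0.008333 = 0.075000.
Null standard error: √(0.05·0.95/60) = √0.000791667 = 0.028137.
z = (+)0.075000/0.028137 = 2.666.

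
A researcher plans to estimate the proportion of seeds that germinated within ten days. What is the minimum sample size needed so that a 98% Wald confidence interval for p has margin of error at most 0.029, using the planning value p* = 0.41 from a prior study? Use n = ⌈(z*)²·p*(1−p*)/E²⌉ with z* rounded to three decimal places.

The 98% critical value is z* = 2.326.
p*(1−p*) = 0.41·0.59 = 0.2419.
Required n before rounding: 5.410276 × 0.2419 / 0.029² = 1556.178.
Rounding up, n = 1557.

n = 1557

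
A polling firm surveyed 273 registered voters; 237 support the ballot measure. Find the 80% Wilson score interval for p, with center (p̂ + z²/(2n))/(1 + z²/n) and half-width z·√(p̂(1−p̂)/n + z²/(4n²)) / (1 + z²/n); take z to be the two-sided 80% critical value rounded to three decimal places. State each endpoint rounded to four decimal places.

Here p̂ = 237/273 = 0.86813 and z = 1.282 (z² = 1.643524).
1 + z²/n = 1.006020.
Center = (0.86813 + 0.003010)/1.006020 = 0.86593.
Radicand: p̂(1−p̂)/n + z²/(4n²) = 0.000419337 + 0.000005513 = 0.000424850.
Half-width = z·√(radicand)/denom = 1.282·0.020612/1.006020 = 0.02627.
So the interval runs from 0.8397 to 0.8922.

(0.8397, 0.8922)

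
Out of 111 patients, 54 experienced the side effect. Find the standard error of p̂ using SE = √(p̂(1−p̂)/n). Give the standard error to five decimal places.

SE = 0.04744

With x = 54 successes in n = 111, p̂ = 0.48649.
p̂(1−p̂) = 0.249817.
SE = √(0.249817/111) = √0.002250604 = 0.04744.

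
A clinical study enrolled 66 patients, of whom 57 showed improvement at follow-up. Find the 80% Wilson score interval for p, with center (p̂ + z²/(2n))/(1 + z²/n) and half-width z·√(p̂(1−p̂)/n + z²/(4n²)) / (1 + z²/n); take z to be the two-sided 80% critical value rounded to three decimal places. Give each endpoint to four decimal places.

(0.8006, 0.9090)

p̂ = 57/66 = 0.86364; z = 1.282, so z² = 1.643524.
1 + z²/n = 1.024902.
Center = (0.86364 + 0.012451)/1.024902 = 0.85480.
Radicand: p̂(1−p̂)/n + z²/(4n²) = 0.001784373 + 0.000094325 = 0.001878698.
Half-width = z·√(radicand)/denom = 1.282·0.043344/1.024902 = 0.05422.
So the interval runs from 0.8006 to 0.9090.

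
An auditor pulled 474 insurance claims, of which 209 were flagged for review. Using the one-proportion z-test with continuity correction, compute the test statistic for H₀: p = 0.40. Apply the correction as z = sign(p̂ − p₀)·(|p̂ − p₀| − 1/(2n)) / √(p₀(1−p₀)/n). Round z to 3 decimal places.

With x = 209 successes in n = 474, p̂ = 0.44093. p̂ − p₀ = 0.040928.
Continuity correction 1/(2n) = 1/948 = 0.001055.
Corrected numerator: |0.040928| − 0.001055 = 0.039873.
Under H₀, SE = √(p₀(1−p₀)/n) = √(0.40·0.60/474) = √0.000506329 = 0.022502.
z = (+)0.039873/0.022502 = 1.772.

z = 1.772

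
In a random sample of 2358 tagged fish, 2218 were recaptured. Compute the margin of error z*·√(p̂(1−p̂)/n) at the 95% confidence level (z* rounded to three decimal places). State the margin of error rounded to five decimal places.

ME = 0.00954

p̂ = 2218/2358 = 0.94063.
Standard error of p̂: √(0.055847/2358) = √0.000023684 = 0.004867.
z* = 1.960 at the 95% level.
Margin of error = z*·SE = 1.960 × 0.004867 = 0.00954.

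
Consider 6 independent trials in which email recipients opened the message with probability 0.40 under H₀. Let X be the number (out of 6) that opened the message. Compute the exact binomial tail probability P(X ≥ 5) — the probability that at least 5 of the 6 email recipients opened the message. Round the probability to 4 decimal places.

P = 0.0410

X is binomial with n = 6 and p = 0.40.
P(X ≥ 5) = C(6,5)·0.40^5·0.60^1 + C(6,6)·0.40^6·0.60^0.
= 0.036864 + 0.004096 = 0.0410.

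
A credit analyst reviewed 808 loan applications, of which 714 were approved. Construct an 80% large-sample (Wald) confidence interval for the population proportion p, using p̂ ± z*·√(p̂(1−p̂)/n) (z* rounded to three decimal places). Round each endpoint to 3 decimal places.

(0.869, 0.898)

The sample proportion is 714/808 = 0.88366.
SE(p̂) = √(0.88366·0.11634/808) = 0.011280.
For 80% confidence, z* = 1.282.
Margin of error: 1.282 × 0.011280 = 0.01446.
Interval: 0.88366 ± 0.01446 → (0.869, 0.898).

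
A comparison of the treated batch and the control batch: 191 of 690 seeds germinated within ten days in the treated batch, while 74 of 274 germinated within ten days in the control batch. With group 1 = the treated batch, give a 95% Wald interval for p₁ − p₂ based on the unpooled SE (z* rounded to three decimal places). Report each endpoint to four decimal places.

(-0.0555, 0.0690)

p̂₁ = 0.27681, p̂₂ = 0.27007, so the observed difference is 0.00674.
Unpooled SE = √(p̂₁(1−p̂₁)/n₁ + p̂₂(1−p̂₂)/n₂) = √(0.000290126 + 0.000719466) = 0.031774.
The 95% critical value is z* = 1.960. Margin of error = 0.06228.
So the interval runs from -0.0555 to 0.0690.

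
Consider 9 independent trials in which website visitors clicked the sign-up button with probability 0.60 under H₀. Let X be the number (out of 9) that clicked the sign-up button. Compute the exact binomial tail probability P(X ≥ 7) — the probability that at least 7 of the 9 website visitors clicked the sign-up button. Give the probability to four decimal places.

P = 0.2318

X is binomial with n = 9 and p = 0.60.
P(X ≥ 7) = C(9,7)·0.60^7·0.40^2 + C(9,8)·0.60^8·0.40^1 + C(9,9)·0.60^9·0.40^0.
= 0.161243 + 0.060466 + 0.010078 = 0.2318.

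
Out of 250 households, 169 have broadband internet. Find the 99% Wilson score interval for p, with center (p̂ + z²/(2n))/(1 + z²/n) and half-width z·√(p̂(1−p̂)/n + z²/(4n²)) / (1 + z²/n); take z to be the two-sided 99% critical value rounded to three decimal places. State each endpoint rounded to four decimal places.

(0.5961, 0.7468)

Here p̂ = 169/250 = 0.67600 and z = 2.576 (z² = 6.635776).
Denominator 1 + z²/n = 1 + 6.635776/250 = 1.026543.
Center = (0.67600 + 0.013272)/1.026543 = 0.67145.
Radicand: p̂(1−p̂)/n + z²/(4n²) = 0.000876096 + 0.000026543 = 0.000902639.
Half-width = z·√(radicand)/denom = 2.576·0.030044/1.026543 = 0.07539.
Interval: 0.67145 ± 0.07539 → (0.5961, 0.7468).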